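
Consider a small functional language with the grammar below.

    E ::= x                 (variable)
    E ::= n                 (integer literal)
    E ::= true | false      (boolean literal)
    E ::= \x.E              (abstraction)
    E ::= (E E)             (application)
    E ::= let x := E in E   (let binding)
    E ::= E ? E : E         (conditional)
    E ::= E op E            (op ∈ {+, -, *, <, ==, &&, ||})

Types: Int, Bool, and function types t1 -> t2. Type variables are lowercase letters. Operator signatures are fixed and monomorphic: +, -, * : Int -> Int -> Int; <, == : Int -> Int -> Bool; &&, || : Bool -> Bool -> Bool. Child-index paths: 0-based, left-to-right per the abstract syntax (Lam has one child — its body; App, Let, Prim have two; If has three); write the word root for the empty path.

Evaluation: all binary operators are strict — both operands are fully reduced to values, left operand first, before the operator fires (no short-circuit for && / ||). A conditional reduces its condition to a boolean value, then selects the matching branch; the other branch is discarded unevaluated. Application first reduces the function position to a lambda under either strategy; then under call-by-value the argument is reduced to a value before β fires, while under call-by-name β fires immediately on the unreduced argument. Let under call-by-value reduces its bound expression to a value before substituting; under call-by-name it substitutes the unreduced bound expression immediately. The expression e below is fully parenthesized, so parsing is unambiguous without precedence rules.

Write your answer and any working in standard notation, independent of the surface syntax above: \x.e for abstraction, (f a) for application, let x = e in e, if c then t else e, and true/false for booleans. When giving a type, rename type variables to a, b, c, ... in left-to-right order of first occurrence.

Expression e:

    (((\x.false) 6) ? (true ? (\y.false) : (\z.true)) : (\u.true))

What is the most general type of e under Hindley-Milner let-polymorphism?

Trace:
\x._ : a -> Bool
  unify a -> Bool ~ Int -> b
  unify a ~ Int
  unify Bool ~ b
_ _ : Bool
  unify Bool ~ Bool
  unify Bool ~ Bool
\y._ : c -> Bool
\z._ : d -> Bool
  unify c -> Bool ~ d -> Bool
  unify c ~ d
  unify Bool ~ Bool
\u._ : e -> Bool
  unify d -> Bool ~ e -> Bool
  unify d ~ e
  unify Bool ~ Bool

Answer: a -> Bool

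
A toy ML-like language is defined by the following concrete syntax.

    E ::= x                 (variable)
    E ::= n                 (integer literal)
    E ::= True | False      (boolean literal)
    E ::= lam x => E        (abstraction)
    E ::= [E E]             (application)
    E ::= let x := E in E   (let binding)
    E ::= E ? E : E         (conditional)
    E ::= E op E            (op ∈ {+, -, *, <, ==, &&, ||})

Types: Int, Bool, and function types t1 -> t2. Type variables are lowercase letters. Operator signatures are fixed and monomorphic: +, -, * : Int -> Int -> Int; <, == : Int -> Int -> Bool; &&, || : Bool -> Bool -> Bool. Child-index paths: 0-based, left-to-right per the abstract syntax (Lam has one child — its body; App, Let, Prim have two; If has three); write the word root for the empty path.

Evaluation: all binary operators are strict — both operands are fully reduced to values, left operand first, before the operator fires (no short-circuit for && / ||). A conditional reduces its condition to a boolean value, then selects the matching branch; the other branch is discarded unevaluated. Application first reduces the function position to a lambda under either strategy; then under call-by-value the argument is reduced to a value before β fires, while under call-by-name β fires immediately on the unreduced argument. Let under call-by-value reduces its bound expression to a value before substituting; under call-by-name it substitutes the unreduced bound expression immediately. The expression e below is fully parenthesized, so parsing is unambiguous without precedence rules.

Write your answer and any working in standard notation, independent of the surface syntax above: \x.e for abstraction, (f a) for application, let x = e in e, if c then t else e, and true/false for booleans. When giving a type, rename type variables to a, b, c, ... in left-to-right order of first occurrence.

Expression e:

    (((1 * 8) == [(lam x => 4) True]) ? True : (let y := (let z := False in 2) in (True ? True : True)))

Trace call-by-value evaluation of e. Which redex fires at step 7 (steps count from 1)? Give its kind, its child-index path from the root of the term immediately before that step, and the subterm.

Derivation:
step 0: (if ((1 * 8) == ((\x.4) true)) then true else (let y = (let z = false in 2) in (if true then true else true)))
step 1: [delta@0.0] (if (8 == ((\x.4) true)) then true else (let y = (let z = false in 2) in (if true then true else true)))
step 2: [beta@0.1] (if (8 == 4) then true else (let y = (let z = false in 2) in (if true then true else true)))
step 3: [delta@0] (if false then true else (let y = (let z = false in 2) in (if true then true else true)))
step 4: [if@root] (let y = (let z = false in 2) in (if true then true else true))
step 5: [let@0] (let y = 2 in (if true then true else true))
step 6: [let@root] (if true then true else true)
step 7: [if@root] true

Answer: if at root : (if true then true else true)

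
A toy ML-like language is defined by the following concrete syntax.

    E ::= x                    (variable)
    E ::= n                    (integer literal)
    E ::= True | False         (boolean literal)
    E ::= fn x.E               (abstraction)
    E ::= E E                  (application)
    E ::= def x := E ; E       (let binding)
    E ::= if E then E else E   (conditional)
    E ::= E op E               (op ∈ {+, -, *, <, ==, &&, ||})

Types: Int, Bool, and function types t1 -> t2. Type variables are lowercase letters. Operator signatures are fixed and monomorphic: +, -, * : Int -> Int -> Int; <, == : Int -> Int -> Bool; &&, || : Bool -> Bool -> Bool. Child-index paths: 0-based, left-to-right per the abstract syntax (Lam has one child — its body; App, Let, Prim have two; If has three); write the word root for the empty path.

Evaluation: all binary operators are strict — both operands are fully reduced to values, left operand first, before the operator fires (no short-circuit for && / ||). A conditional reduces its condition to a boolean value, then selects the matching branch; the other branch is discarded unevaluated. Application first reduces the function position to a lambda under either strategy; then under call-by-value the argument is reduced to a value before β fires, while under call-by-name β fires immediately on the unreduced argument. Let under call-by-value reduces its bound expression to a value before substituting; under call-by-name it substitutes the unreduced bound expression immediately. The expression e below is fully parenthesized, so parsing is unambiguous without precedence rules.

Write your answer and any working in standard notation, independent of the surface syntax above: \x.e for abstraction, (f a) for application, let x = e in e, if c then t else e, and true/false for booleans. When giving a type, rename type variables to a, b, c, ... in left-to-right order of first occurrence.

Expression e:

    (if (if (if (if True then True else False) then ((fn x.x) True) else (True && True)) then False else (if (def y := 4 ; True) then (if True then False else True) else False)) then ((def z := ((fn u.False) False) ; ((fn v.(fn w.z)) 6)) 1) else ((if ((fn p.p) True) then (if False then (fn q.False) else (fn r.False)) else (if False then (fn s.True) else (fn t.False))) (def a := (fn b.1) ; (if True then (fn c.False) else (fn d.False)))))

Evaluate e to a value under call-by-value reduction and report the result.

Trace:
step 0: (if (if (if (if true then true else false) then ((\x.x) true) else (true && true)) then false else (if (let y = 4 in true) then (if true then false else true) else false)) then ((let z = ((\u.false) false) in ((\v.(\w.z)) 6)) 1) else ((if ((\p.p) true) then (if false then (\q.false) else (\r.false)) else (if false then (\s.true) else (\t.false))) (let a = (\b.1) in (if true then (\c.false) else (\d.false)))))
step 1: [if@0.0.0] (if (if (if true then ((\x.x) true) else (true && true)) then false else (if (let y = 4 in true) then (if true then false else true) else false)) then ((let z = ((\u.false) false) in ((\v.(\w.z)) 6)) 1) else ((if ((\p.p) true) then (if false then (\q.false) else (\r.false)) else (if false then (\s.true) else (\t.false))) (let a = (\b.1) in (if true then (\c.false) else (\d.false)))))
step 2: [if@0.0] (if (if ((\x.x) true) then false else (if (let y = 4 in true) then (if true then false else true) else false)) then ((let z = ((\u.false) false) in ((\v.(\w.z)) 6)) 1) else ((if ((\p.p) true) then (if false then (\q.false) else (\r.false)) else (if false then (\s.true) else (\t.false))) (let a = (\b.1) in (if true then (\c.false) else (\d.false)))))
step 3: [beta@0.0] (if (if true then false else (if (let y = 4 in true) then (if true then false else true) else false)) then ((let z = ((\u.false) false) in ((\v.(\w.z)) 6)) 1) else ((if ((\p.p) true) then (if false then (\q.false) else (\r.false)) else (if false then (\s.true) else (\t.false))) (let a = (\b.1) in (if true then (\c.false) else (\d.false)))))
step 4: [if@0] (if false then ((let z = ((\u.false) false) in ((\v.(\w.z)) 6)) 1) else ((if ((\p.p) true) then (if false then (\q.false) else (\r.false)) else (if false then (\s.true) else (\t.false))) (let a = (\b.1) in (if true then (\c.false) else (\d.false)))))
step 5: [if@root] ((if ((\p.p) true) then (if false then (\q.false) else (\r.false)) else (if false then (\s.true) else (\t.false))) (let a = (\b.1) in (if true then (\c.false) else (\d.false))))
step 6: [beta@0.0] ((if true then (if false then (\q.false) else (\r.false)) else (if false then (\s.true) else (\t.false))) (let a = (\b.1) in (if true then (\c.false) else (\d.false))))
step 7: [if@0] ((if false then (\q.false) else (\r.false)) (let a = (\b.1) in (if true then (\c.false) else (\d.false))))
step 8: [if@0] ((\r.false) (let a = (\b.1) in (if true then (\c.false) else (\d.false))))
step 9: [let@1] ((\r.false) (if true then (\c.false) else (\d.false)))
step 10: [if@1] ((\r.false) (\c.false))
step 11: [beta@root] false

Answer: false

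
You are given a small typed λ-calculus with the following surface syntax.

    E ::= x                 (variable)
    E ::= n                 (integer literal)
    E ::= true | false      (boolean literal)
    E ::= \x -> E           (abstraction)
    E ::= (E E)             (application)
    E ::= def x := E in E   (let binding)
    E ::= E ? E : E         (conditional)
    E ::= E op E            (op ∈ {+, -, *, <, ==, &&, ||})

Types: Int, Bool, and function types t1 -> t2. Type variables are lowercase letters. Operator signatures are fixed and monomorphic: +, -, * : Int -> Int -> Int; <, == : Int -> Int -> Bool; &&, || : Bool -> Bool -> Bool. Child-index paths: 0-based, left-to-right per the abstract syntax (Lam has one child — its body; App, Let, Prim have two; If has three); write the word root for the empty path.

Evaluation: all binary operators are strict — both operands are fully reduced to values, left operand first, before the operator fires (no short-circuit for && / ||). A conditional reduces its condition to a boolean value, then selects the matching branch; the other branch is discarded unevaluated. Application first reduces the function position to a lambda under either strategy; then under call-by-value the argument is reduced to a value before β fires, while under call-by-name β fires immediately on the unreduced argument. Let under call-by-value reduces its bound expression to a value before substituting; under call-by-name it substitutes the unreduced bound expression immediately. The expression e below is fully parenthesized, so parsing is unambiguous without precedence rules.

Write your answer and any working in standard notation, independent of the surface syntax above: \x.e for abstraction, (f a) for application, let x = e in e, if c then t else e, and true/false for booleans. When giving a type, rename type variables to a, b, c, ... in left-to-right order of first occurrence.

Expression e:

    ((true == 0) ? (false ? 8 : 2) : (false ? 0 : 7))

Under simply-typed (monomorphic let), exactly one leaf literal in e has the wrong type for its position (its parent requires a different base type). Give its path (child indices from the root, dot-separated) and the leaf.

Answer: 0.0 : true

Derivation:
  unify Bool ~ Int
  FAIL: mismatch Bool ~ Int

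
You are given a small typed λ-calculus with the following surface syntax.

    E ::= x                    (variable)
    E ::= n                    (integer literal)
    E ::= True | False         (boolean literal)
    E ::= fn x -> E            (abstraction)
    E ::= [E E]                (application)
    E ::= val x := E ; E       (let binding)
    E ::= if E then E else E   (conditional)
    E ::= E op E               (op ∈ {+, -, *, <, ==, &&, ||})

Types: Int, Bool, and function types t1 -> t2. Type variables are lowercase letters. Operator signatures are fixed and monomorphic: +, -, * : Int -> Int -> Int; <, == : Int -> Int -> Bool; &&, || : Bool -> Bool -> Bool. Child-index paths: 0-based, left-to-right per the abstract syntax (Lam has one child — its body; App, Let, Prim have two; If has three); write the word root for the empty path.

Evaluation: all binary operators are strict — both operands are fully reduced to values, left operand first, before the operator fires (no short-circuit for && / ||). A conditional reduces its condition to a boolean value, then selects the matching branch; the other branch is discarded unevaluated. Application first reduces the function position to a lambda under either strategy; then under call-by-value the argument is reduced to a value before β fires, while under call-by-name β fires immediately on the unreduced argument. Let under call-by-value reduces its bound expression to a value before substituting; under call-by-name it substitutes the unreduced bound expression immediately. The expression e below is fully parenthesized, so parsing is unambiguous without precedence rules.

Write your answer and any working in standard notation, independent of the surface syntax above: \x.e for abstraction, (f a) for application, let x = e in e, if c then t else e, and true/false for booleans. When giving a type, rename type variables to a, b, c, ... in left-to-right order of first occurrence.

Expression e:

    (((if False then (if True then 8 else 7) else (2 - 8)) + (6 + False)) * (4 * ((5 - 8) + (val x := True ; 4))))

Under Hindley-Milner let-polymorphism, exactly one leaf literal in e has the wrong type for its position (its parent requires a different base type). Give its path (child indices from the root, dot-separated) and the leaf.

Trace:
  unify Bool ~ Bool
  unify Bool ~ Bool
  unify Int ~ Int
  unify Int ~ Int
  unify Int ~ Int
  unify Int ~ Int
  unify Int ~ Int
  unify Int ~ Int
  unify Bool ~ Int
  FAIL: mismatch Bool ~ Int

Answer: 0.1.1 : false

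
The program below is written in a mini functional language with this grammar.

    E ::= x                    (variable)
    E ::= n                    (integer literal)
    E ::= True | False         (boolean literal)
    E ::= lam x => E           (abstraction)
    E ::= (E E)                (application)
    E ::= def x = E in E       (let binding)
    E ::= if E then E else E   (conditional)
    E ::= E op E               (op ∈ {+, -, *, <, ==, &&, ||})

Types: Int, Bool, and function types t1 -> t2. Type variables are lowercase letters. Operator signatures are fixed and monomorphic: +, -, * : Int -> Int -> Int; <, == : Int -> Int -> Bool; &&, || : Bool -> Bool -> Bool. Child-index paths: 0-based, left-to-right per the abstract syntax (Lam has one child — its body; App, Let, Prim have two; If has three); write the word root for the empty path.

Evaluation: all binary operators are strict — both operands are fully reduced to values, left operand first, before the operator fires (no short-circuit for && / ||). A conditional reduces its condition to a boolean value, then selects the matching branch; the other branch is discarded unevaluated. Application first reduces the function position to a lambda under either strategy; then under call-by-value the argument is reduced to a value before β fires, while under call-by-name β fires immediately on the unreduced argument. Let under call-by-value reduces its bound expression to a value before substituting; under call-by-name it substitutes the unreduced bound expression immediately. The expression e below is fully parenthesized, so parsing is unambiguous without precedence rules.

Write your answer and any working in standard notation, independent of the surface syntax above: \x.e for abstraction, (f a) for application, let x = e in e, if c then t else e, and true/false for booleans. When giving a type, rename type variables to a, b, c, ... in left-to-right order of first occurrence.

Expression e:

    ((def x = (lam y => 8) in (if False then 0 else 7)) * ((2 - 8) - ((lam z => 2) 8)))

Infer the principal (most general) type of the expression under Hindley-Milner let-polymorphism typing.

Answer: Int

Derivation:
\y._ : a -> Int
let x : forall. a -> Int
  unify Bool ~ Bool
  unify Int ~ Int
  unify Int ~ Int
  unify Int ~ Int
  unify Int ~ Int
  unify Int ~ Int
\z._ : b -> Int
  unify b -> Int ~ Int -> c
  unify b ~ Int
  unify Int ~ c
_ _ : Int
  unify Int ~ Int
  unify Int ~ Int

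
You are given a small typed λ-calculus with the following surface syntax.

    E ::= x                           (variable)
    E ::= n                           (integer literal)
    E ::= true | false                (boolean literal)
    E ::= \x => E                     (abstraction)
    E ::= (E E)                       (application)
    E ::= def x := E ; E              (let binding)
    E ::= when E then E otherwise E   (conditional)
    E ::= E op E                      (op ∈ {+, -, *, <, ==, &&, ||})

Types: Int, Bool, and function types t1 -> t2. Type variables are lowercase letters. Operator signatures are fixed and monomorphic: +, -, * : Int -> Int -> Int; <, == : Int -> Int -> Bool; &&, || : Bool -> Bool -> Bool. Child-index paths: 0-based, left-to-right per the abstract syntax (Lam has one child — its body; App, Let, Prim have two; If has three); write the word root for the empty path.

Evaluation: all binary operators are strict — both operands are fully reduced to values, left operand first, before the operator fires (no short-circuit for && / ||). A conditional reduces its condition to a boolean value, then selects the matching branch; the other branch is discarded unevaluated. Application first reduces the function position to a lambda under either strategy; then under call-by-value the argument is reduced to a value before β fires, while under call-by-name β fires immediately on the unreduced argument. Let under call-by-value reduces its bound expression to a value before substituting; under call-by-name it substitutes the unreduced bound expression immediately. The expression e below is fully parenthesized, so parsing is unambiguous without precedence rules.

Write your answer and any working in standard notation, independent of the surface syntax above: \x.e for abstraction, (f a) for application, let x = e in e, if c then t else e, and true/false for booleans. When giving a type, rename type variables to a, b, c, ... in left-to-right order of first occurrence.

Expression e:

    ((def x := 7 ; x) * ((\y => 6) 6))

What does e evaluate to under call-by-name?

Derivation:
step 0: ((let x = 7 in x) * ((\y.6) 6))
step 1: [let@0] (7 * ((\y.6) 6))
step 2: [beta@1] (7 * 6)
step 3: [delta@root] 42

Answer: 42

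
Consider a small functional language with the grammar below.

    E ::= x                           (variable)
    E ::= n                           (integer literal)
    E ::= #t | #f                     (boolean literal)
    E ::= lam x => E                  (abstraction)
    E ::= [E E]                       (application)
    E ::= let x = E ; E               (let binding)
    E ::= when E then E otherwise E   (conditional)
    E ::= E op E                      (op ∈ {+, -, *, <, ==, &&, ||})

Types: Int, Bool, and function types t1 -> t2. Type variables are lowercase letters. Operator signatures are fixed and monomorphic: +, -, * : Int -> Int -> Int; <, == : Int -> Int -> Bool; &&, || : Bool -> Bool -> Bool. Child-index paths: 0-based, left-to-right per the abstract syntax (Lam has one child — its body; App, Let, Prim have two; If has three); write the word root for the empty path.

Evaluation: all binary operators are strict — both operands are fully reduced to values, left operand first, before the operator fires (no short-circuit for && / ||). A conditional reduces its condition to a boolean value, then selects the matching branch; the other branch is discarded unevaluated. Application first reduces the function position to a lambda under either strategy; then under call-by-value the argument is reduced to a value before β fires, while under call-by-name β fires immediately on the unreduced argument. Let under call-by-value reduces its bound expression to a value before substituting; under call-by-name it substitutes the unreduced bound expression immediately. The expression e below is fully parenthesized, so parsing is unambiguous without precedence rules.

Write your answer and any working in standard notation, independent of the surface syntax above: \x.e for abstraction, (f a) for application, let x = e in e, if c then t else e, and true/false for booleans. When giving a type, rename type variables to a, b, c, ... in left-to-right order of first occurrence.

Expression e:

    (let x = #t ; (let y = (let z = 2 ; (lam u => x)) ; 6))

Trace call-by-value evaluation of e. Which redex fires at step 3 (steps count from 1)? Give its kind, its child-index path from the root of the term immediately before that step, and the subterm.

Trace:
step 0: (let x = true in (let y = (let z = 2 in (\u.x)) in 6))
step 1: [let@root] (let y = (let z = 2 in (\u.true)) in 6)
step 2: [let@0] (let y = (\u.true) in 6)
step 3: [let@root] 6

Answer: let at root : (let y = (\u.true) in 6)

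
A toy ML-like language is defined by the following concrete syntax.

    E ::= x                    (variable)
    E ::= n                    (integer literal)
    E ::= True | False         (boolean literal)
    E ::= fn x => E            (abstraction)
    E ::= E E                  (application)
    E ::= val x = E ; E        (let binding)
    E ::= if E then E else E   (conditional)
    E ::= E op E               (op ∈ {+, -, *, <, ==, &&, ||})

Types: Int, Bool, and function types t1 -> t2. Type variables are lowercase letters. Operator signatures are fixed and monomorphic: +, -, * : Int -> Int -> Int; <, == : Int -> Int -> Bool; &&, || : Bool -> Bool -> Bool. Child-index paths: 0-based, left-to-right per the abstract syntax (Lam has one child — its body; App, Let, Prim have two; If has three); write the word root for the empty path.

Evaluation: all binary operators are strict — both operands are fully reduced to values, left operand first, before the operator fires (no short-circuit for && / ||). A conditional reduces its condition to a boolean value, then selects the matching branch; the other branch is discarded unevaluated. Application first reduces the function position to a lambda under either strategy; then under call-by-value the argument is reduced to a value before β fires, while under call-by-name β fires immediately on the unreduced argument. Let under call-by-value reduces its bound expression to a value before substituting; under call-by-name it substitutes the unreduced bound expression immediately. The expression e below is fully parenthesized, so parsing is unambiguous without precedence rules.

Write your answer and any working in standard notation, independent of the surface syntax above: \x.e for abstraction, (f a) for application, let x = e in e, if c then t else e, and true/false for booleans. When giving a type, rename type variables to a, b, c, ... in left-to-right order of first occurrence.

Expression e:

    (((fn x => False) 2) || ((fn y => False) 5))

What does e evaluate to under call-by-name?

Trace:
step 0: (((\x.false) 2) || ((\y.false) 5))
step 1: [beta@0] (false || ((\y.false) 5))
step 2: [beta@1] (false || false)
step 3: [delta@root] false

Answer: false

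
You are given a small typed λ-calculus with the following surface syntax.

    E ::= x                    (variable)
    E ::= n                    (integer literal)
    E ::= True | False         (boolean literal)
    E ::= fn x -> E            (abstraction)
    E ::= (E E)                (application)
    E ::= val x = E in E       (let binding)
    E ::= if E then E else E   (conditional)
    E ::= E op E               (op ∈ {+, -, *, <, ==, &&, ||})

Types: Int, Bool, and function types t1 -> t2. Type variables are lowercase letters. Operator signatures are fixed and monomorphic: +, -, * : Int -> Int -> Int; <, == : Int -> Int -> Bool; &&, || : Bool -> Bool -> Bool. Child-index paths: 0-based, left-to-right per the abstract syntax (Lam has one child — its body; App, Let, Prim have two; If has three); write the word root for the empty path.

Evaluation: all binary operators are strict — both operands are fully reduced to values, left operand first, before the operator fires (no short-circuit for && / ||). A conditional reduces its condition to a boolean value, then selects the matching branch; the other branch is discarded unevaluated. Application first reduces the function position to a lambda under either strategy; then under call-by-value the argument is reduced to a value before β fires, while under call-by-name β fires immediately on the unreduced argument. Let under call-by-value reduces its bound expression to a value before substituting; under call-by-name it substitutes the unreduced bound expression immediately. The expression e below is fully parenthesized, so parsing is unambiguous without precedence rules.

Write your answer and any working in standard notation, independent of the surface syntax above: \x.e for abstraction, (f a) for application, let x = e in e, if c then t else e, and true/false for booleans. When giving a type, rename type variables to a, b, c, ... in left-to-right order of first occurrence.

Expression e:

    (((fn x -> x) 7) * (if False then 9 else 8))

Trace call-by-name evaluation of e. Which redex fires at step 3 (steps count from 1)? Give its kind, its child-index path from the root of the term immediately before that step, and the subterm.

Answer: delta at root : (7 * 8)

Working:
step 0: (((\x.x) 7) * (if false then 9 else 8))
step 1: [beta@0] (7 * (if false then 9 else 8))
step 2: [if@1] (7 * 8)
step 3: [delta@root] 56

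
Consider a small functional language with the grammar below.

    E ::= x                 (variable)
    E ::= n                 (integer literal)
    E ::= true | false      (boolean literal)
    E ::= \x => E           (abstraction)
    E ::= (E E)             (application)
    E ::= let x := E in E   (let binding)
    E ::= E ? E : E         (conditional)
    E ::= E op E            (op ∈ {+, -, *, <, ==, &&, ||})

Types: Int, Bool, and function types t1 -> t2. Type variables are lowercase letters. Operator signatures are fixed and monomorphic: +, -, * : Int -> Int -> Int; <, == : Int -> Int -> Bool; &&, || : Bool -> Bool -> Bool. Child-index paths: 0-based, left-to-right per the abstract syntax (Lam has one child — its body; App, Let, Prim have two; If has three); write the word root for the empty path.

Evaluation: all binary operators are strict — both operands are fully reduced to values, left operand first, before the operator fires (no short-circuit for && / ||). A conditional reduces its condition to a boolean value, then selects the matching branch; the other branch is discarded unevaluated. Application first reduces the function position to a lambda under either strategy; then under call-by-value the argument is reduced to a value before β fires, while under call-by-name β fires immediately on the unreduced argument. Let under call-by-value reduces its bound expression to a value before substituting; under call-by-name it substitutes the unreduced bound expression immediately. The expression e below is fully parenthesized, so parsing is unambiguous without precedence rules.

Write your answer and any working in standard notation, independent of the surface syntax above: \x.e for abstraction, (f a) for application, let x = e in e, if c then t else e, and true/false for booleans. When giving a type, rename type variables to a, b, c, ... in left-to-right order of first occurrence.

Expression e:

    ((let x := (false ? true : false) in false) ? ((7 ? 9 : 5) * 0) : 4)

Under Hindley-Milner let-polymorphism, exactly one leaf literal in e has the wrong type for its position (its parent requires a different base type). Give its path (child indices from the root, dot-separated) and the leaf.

Answer: 1.0.0 : 7

Derivation:
  unify Bool ~ Bool
  unify Bool ~ Bool
let x : Bool
  unify Bool ~ Bool
  unify Int ~ Bool
  FAIL: mismatch Int ~ Bool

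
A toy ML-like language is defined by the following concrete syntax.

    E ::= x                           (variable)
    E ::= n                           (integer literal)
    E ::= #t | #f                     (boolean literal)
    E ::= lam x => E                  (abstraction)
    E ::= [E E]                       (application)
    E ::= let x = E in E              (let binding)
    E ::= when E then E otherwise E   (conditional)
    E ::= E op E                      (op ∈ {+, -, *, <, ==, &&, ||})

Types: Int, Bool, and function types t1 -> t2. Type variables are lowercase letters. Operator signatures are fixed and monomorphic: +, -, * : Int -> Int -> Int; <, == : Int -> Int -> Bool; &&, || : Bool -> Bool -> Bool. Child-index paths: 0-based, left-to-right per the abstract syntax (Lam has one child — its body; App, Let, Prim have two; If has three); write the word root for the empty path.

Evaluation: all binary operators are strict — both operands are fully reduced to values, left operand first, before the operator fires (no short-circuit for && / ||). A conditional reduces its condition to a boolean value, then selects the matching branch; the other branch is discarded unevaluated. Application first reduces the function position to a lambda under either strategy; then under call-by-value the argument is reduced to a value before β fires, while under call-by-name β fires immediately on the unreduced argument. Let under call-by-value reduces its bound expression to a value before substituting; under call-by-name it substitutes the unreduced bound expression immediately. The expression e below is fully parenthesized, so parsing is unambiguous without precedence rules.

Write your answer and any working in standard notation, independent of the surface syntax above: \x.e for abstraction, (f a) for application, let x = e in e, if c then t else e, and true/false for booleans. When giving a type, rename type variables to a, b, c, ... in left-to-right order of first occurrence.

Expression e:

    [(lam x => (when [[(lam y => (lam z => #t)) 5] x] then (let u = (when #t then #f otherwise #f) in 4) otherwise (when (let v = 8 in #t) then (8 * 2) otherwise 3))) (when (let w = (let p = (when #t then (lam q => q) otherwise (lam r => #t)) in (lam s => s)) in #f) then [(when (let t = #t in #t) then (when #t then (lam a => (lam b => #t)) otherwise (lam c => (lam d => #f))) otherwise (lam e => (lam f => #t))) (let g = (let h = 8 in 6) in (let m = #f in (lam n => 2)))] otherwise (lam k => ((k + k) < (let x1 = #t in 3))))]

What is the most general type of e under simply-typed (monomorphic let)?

Derivation:
\z._ : c -> Bool
\y._ : b -> c -> Bool
  unify b -> c -> Bool ~ Int -> d
  unify b ~ Int
  unify c -> Bool ~ d
_ _ : c -> Bool
x : a
  unify c -> Bool ~ a -> e
  unify c ~ a
  unify Bool ~ e
_ _ : Bool
  unify Bool ~ Bool
  unify Bool ~ Bool
  unify Bool ~ Bool
let u : Bool
let v : Int
  unify Bool ~ Bool
  unify Int ~ Int
  unify Int ~ Int
  unify Int ~ Int
  unify Int ~ Int
\x._ : a -> Int
  unify Bool ~ Bool
q : f
\q._ : f -> f
\r._ : g -> Bool
  unify f -> f ~ g -> Bool
  unify f ~ g
  unify g ~ Bool
let p : Bool -> Bool
s : h
\s._ : h -> h
let w : h -> h
  unify Bool ~ Bool
let t : Bool
  unify Bool ~ Bool
  unify Bool ~ Bool
\b._ : j -> Bool
\a._ : i -> j -> Bool
\d._ : l -> Bool
\c._ : k -> l -> Bool
  unify i -> j -> Bool ~ k -> l -> Bool
  unify i ~ k
  unify j -> Bool ~ l -> Bool
  unify j ~ l
  unify Bool ~ Bool
\f._ : n -> Bool
\e._ : m -> n -> Bool
  unify k -> l -> Bool ~ m -> n -> Bool
  unify k ~ m
  unify l -> Bool ~ n -> Bool
  unify l ~ n
  unify Bool ~ Bool
let h : Int
let g : Int
let m : Bool
\n._ : o -> Int
  unify m -> n -> Bool ~ (o -> Int) -> p
  unify m ~ o -> Int
  unify n -> Bool ~ p
_ _ : n -> Bool
k : q
  unify q ~ Int
k : Int
  unify Int ~ Int
  unify Int ~ Int
let x1 : Bool
  unify Int ~ Int
\k._ : Int -> Bool
  unify n -> Bool ~ Int -> Bool
  unify n ~ Int
  unify Bool ~ Bool
  unify a -> Int ~ (Int -> Bool) -> r
  unify a ~ Int -> Bool
  unify Int ~ r
_ _ : Int

Answer: Int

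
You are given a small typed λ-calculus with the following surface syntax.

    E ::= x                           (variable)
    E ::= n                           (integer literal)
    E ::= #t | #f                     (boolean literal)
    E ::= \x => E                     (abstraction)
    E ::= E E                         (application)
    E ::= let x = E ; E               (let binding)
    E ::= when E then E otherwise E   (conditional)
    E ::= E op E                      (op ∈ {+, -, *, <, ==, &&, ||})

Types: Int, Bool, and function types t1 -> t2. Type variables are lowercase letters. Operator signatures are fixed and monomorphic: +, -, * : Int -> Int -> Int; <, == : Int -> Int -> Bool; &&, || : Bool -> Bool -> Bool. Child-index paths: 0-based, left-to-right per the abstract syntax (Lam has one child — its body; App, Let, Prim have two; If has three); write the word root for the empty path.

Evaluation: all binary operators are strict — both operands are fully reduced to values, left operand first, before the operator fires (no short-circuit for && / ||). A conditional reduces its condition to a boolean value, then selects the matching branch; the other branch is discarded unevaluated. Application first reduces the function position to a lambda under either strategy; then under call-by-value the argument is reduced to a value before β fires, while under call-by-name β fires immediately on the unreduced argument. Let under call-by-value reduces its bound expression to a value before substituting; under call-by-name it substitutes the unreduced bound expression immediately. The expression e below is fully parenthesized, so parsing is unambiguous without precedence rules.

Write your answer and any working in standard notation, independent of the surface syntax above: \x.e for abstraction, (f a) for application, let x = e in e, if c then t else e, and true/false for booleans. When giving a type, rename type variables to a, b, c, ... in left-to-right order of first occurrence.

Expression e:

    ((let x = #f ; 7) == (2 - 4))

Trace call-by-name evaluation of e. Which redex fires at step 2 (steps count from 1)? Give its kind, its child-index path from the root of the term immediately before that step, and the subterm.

Answer: delta at 1 : (2 - 4)

Trace:
step 0: ((let x = false in 7) == (2 - 4))
step 1: [let@0] (7 == (2 - 4))
step 2: [delta@1] (7 == -2)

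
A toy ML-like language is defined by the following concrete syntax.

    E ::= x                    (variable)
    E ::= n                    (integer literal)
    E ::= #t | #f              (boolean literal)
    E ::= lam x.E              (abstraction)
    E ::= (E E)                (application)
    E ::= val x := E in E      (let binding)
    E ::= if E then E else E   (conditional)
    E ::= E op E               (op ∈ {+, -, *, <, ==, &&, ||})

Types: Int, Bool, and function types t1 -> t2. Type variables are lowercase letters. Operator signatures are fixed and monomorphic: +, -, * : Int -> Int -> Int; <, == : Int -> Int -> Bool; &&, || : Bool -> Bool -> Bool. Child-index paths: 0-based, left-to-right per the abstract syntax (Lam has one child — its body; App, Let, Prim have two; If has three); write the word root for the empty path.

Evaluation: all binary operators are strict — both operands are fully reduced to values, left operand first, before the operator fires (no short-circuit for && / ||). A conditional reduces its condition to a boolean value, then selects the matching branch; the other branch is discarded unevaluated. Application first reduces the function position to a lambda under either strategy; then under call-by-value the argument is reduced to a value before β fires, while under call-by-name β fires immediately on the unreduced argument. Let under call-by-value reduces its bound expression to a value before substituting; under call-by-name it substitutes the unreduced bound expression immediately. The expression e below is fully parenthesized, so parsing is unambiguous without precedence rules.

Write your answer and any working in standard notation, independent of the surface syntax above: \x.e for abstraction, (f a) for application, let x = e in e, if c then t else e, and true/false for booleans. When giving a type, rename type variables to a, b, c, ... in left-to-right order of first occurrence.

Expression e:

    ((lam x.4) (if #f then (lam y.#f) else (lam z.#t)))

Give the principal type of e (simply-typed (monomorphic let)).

Answer: Int

Derivation:
\x._ : a -> Int
  unify Bool ~ Bool
\y._ : b -> Bool
\z._ : c -> Bool
  unify b -> Bool ~ c -> Bool
  unify b ~ c
  unify Bool ~ Bool
  unify a -> Int ~ (c -> Bool) -> d
  unify a ~ c -> Bool
  unify Int ~ d
_ _ : Int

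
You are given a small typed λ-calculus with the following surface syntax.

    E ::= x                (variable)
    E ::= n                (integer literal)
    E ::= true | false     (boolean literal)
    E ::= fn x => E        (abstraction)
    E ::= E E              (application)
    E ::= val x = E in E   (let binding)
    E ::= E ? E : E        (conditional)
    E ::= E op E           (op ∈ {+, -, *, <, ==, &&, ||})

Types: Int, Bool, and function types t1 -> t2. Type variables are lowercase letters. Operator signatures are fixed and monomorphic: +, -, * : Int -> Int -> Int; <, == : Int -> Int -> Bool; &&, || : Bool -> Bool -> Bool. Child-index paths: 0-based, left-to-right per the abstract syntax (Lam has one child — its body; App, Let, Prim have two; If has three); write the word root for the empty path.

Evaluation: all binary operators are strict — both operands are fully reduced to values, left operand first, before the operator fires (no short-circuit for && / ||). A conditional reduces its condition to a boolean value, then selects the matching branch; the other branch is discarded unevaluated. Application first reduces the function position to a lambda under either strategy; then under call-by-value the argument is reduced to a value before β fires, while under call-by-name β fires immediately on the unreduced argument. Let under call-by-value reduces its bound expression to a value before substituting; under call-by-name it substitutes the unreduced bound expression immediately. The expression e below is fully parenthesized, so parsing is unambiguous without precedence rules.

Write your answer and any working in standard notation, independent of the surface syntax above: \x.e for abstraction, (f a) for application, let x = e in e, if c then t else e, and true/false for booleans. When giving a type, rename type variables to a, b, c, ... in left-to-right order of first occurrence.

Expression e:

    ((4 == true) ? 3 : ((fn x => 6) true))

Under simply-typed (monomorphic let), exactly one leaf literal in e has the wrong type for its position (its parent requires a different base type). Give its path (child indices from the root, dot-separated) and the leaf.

Answer: 0.1 : true

Derivation:
  unify Int ~ Int
  unify Bool ~ Int
  FAIL: mismatch Bool ~ Int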